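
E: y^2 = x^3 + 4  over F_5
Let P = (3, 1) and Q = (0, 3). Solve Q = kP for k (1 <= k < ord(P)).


Enumerate multiples of P until we hit Q = (0, 3):
  1P = (3, 1)
  2P = (0, 2)
  3P = (1, 0)
  4P = (0, 3)
Match found at i = 4.

k = 4


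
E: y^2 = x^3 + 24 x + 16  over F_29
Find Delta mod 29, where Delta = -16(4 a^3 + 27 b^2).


4 a^3 + 27 b^2 = 4*24^3 + 27*16^2 = 55296 + 6912 = 62208
Delta = -16 * (62208) = -995328
Delta mod 29 = 10

Delta = 10 (mod 29)


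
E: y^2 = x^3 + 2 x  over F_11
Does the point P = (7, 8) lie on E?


Check whether y^2 = x^3 + 2 x + 0 (mod 11) for (x, y) = (7, 8).
LHS: y^2 = 8^2 mod 11 = 9
RHS: x^3 + 2 x + 0 = 7^3 + 2*7 + 0 mod 11 = 5
LHS != RHS

No, not on the curve


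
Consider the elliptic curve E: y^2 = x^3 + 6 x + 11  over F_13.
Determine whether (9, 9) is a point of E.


Check whether y^2 = x^3 + 6 x + 11 (mod 13) for (x, y) = (9, 9).
LHS: y^2 = 9^2 mod 13 = 3
RHS: x^3 + 6 x + 11 = 9^3 + 6*9 + 11 mod 13 = 1
LHS != RHS

No, not on the curve


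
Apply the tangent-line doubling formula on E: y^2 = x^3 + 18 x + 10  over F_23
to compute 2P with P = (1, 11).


Doubling: s = (3 x1^2 + a) / (2 y1)
s = (3*1^2 + 18) / (2*11) mod 23 = 2
x3 = s^2 - 2 x1 mod 23 = 2^2 - 2*1 = 2
y3 = s (x1 - x3) - y1 mod 23 = 2 * (1 - 2) - 11 = 10

2P = (2, 10)


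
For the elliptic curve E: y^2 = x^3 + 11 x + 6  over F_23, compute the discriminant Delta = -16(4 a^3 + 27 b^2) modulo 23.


4 a^3 + 27 b^2 = 4*11^3 + 27*6^2 = 5324 + 972 = 6296
Delta = -16 * (6296) = -100736
Delta mod 23 = 4

Delta = 4 (mod 23)


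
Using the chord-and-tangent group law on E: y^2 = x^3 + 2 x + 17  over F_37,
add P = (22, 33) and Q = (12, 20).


P != Q, so use the chord formula.
s = (y2 - y1) / (x2 - x1) = (24) / (27) mod 37 = 5
x3 = s^2 - x1 - x2 mod 37 = 5^2 - 22 - 12 = 28
y3 = s (x1 - x3) - y1 mod 37 = 5 * (22 - 28) - 33 = 11

P + Q = (28, 11)


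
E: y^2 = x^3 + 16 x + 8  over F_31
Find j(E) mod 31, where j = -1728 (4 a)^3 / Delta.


Delta = -16(4 a^3 + 27 b^2) mod 31 = 27
-1728 * (4 a)^3 = -1728 * (4*16)^3 mod 31 = 2
j = 2 * 27^(-1) mod 31 = 15

j = 15 (mod 31)


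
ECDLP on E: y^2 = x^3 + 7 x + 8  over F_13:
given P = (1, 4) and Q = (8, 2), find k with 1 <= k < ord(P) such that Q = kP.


Enumerate multiples of P until we hit Q = (8, 2):
  1P = (1, 4)
  2P = (2, 11)
  3P = (7, 6)
  4P = (8, 11)
  5P = (5, 5)
  6P = (3, 2)
  7P = (10, 5)
  8P = (11, 5)
  9P = (4, 10)
  10P = (12, 0)
  11P = (4, 3)
  12P = (11, 8)
  13P = (10, 8)
  14P = (3, 11)
  15P = (5, 8)
  16P = (8, 2)
Match found at i = 16.

k = 16


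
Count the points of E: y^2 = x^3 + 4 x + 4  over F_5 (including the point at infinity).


For each x in F_5, count y with y^2 = x^3 + 4 x + 4 mod 5:
  x = 0: RHS = 4, y in [2, 3]  -> 2 point(s)
  x = 1: RHS = 4, y in [2, 3]  -> 2 point(s)
  x = 2: RHS = 0, y in [0]  -> 1 point(s)
  x = 4: RHS = 4, y in [2, 3]  -> 2 point(s)
Affine points: 7. Add the point at infinity: total = 8.

#E(F_5) = 8


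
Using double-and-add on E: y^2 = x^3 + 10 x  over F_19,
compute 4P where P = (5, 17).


k = 4 = 100_2 (binary, LSB first: 001)
Double-and-add from P = (5, 17):
  bit 0 = 0: acc unchanged = O
  bit 1 = 0: acc unchanged = O
  bit 2 = 1: acc = O + (4, 3) = (4, 3)

4P = (4, 3)


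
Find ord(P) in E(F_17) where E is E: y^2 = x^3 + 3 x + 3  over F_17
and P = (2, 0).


Compute successive multiples of P until we hit O:
  1P = (2, 0)
  2P = O

ord(P) = 2


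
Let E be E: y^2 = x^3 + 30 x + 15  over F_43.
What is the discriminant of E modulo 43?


4 a^3 + 27 b^2 = 4*30^3 + 27*15^2 = 108000 + 6075 = 114075
Delta = -16 * (114075) = -1825200
Delta mod 43 = 21

Delta = 21 (mod 43)


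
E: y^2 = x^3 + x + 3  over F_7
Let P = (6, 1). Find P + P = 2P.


Doubling: s = (3 x1^2 + a) / (2 y1)
s = (3*6^2 + 1) / (2*1) mod 7 = 2
x3 = s^2 - 2 x1 mod 7 = 2^2 - 2*6 = 6
y3 = s (x1 - x3) - y1 mod 7 = 2 * (6 - 6) - 1 = 6

2P = (6, 6)


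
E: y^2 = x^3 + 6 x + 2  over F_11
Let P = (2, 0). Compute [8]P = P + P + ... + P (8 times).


k = 8 = 1000_2 (binary, LSB first: 0001)
Double-and-add from P = (2, 0):
  bit 0 = 0: acc unchanged = O
  bit 1 = 0: acc unchanged = O
  bit 2 = 0: acc unchanged = O
  bit 3 = 1: acc = O + O = O

8P = O


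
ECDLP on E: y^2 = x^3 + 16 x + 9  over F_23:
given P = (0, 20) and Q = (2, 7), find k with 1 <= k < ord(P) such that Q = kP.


Enumerate multiples of P until we hit Q = (2, 7):
  1P = (0, 20)
  2P = (2, 16)
  3P = (2, 7)
Match found at i = 3.

k = 3


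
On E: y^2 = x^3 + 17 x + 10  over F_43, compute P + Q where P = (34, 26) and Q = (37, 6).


P != Q, so use the chord formula.
s = (y2 - y1) / (x2 - x1) = (23) / (3) mod 43 = 22
x3 = s^2 - x1 - x2 mod 43 = 22^2 - 34 - 37 = 26
y3 = s (x1 - x3) - y1 mod 43 = 22 * (34 - 26) - 26 = 21

P + Q = (26, 21)


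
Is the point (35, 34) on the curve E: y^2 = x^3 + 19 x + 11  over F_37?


Check whether y^2 = x^3 + 19 x + 11 (mod 37) for (x, y) = (35, 34).
LHS: y^2 = 34^2 mod 37 = 9
RHS: x^3 + 19 x + 11 = 35^3 + 19*35 + 11 mod 37 = 2
LHS != RHS

No, not on the curve


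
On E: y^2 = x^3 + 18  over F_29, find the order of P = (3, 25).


Compute successive multiples of P until we hit O:
  1P = (3, 25)
  2P = (14, 23)
  3P = (7, 10)
  4P = (24, 3)
  5P = (15, 0)
  6P = (24, 26)
  7P = (7, 19)
  8P = (14, 6)
  ... (continuing to 10P)
  10P = O

ord(P) = 10


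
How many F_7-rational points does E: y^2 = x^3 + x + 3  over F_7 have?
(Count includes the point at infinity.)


For each x in F_7, count y with y^2 = x^3 + 1 x + 3 mod 7:
  x = 4: RHS = 1, y in [1, 6]  -> 2 point(s)
  x = 5: RHS = 0, y in [0]  -> 1 point(s)
  x = 6: RHS = 1, y in [1, 6]  -> 2 point(s)
Affine points: 5. Add the point at infinity: total = 6.

#E(F_7) = 6


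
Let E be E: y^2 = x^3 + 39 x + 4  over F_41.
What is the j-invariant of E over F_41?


Delta = -16(4 a^3 + 27 b^2) mod 41 = 37
-1728 * (4 a)^3 = -1728 * (4*39)^3 mod 41 = 38
j = 38 * 37^(-1) mod 41 = 11

j = 11 (mod 41)


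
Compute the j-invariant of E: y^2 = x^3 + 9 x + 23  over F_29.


Delta = -16(4 a^3 + 27 b^2) mod 29 = 26
-1728 * (4 a)^3 = -1728 * (4*9)^3 mod 29 = 27
j = 27 * 26^(-1) mod 29 = 20

j = 20 (mod 29)


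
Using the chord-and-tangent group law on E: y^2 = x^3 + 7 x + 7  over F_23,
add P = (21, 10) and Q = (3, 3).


P != Q, so use the chord formula.
s = (y2 - y1) / (x2 - x1) = (16) / (5) mod 23 = 17
x3 = s^2 - x1 - x2 mod 23 = 17^2 - 21 - 3 = 12
y3 = s (x1 - x3) - y1 mod 23 = 17 * (21 - 12) - 10 = 5

P + Q = (12, 5)


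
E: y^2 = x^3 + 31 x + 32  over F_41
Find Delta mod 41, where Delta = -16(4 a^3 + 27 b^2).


4 a^3 + 27 b^2 = 4*31^3 + 27*32^2 = 119164 + 27648 = 146812
Delta = -16 * (146812) = -2348992
Delta mod 41 = 21

Delta = 21 (mod 41)


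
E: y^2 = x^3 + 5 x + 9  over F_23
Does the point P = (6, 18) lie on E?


Check whether y^2 = x^3 + 5 x + 9 (mod 23) for (x, y) = (6, 18).
LHS: y^2 = 18^2 mod 23 = 2
RHS: x^3 + 5 x + 9 = 6^3 + 5*6 + 9 mod 23 = 2
LHS = RHS

Yes, on the curve


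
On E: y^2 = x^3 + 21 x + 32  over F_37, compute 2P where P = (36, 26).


Doubling: s = (3 x1^2 + a) / (2 y1)
s = (3*36^2 + 21) / (2*26) mod 37 = 9
x3 = s^2 - 2 x1 mod 37 = 9^2 - 2*36 = 9
y3 = s (x1 - x3) - y1 mod 37 = 9 * (36 - 9) - 26 = 32

2P = (9, 32)


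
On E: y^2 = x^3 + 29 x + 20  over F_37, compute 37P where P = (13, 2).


k = 37 = 100101_2 (binary, LSB first: 101001)
Double-and-add from P = (13, 2):
  bit 0 = 1: acc = O + (13, 2) = (13, 2)
  bit 1 = 0: acc unchanged = (13, 2)
  bit 2 = 1: acc = (13, 2) + (19, 17) = (2, 7)
  bit 3 = 0: acc unchanged = (2, 7)
  bit 4 = 0: acc unchanged = (2, 7)
  bit 5 = 1: acc = (2, 7) + (20, 4) = (14, 32)

37P = (14, 32)


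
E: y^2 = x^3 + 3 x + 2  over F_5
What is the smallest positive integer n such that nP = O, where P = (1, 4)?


Compute successive multiples of P until we hit O:
  1P = (1, 4)
  2P = (2, 4)
  3P = (2, 1)
  4P = (1, 1)
  5P = O

ord(P) = 5


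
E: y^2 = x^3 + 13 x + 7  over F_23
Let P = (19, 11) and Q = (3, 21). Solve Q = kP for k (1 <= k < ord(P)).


Enumerate multiples of P until we hit Q = (3, 21):
  1P = (19, 11)
  2P = (3, 2)
  3P = (5, 17)
  4P = (2, 8)
  5P = (8, 18)
  6P = (8, 5)
  7P = (2, 15)
  8P = (5, 6)
  9P = (3, 21)
Match found at i = 9.

k = 9


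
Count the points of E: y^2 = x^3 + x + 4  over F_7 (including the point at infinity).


For each x in F_7, count y with y^2 = x^3 + 1 x + 4 mod 7:
  x = 0: RHS = 4, y in [2, 5]  -> 2 point(s)
  x = 2: RHS = 0, y in [0]  -> 1 point(s)
  x = 4: RHS = 2, y in [3, 4]  -> 2 point(s)
  x = 5: RHS = 1, y in [1, 6]  -> 2 point(s)
  x = 6: RHS = 2, y in [3, 4]  -> 2 point(s)
Affine points: 9. Add the point at infinity: total = 10.

#E(F_7) = 10


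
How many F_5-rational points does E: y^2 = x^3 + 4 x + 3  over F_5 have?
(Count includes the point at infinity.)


For each x in F_5, count y with y^2 = x^3 + 4 x + 3 mod 5:
  x = 2: RHS = 4, y in [2, 3]  -> 2 point(s)
Affine points: 2. Add the point at infinity: total = 3.

#E(F_5) = 3


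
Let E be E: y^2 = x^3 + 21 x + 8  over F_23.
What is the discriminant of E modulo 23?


4 a^3 + 27 b^2 = 4*21^3 + 27*8^2 = 37044 + 1728 = 38772
Delta = -16 * (38772) = -620352
Delta mod 23 = 4

Delta = 4 (mod 23)


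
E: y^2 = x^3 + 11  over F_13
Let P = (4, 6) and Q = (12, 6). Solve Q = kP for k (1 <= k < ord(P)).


Enumerate multiples of P until we hit Q = (12, 6):
  1P = (4, 6)
  2P = (8, 4)
  3P = (11, 4)
  4P = (1, 8)
  5P = (7, 9)
  6P = (3, 8)
  7P = (10, 6)
  8P = (12, 7)
  9P = (9, 8)
  10P = (9, 5)
  11P = (12, 6)
Match found at i = 11.

k = 11


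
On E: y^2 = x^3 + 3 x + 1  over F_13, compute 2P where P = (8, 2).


Doubling: s = (3 x1^2 + a) / (2 y1)
s = (3*8^2 + 3) / (2*2) mod 13 = 0
x3 = s^2 - 2 x1 mod 13 = 0^2 - 2*8 = 10
y3 = s (x1 - x3) - y1 mod 13 = 0 * (8 - 10) - 2 = 11

2P = (10, 11)


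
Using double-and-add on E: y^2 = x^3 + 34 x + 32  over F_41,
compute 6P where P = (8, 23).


k = 6 = 110_2 (binary, LSB first: 011)
Double-and-add from P = (8, 23):
  bit 0 = 0: acc unchanged = O
  bit 1 = 1: acc = O + (0, 27) = (0, 27)
  bit 2 = 1: acc = (0, 27) + (18, 30) = (31, 2)

6P = (31, 2)


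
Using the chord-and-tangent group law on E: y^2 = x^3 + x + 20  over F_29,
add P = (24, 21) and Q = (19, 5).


P != Q, so use the chord formula.
s = (y2 - y1) / (x2 - x1) = (13) / (24) mod 29 = 9
x3 = s^2 - x1 - x2 mod 29 = 9^2 - 24 - 19 = 9
y3 = s (x1 - x3) - y1 mod 29 = 9 * (24 - 9) - 21 = 27

P + Q = (9, 27)


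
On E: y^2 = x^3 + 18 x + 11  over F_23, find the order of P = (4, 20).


Compute successive multiples of P until we hit O:
  1P = (4, 20)
  2P = (21, 6)
  3P = (6, 6)
  4P = (16, 18)
  5P = (19, 17)
  6P = (12, 0)
  7P = (19, 6)
  8P = (16, 5)
  ... (continuing to 12P)
  12P = O

ord(P) = 12


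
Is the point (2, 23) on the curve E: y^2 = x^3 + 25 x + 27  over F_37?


Check whether y^2 = x^3 + 25 x + 27 (mod 37) for (x, y) = (2, 23).
LHS: y^2 = 23^2 mod 37 = 11
RHS: x^3 + 25 x + 27 = 2^3 + 25*2 + 27 mod 37 = 11
LHS = RHS

Yes, on the curve


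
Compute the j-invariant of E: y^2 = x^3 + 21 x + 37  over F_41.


Delta = -16(4 a^3 + 27 b^2) mod 41 = 9
-1728 * (4 a)^3 = -1728 * (4*21)^3 mod 41 = 34
j = 34 * 9^(-1) mod 41 = 22

j = 22 (mod 41)


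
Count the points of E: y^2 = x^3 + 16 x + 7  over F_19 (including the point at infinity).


For each x in F_19, count y with y^2 = x^3 + 16 x + 7 mod 19:
  x = 0: RHS = 7, y in [8, 11]  -> 2 point(s)
  x = 1: RHS = 5, y in [9, 10]  -> 2 point(s)
  x = 2: RHS = 9, y in [3, 16]  -> 2 point(s)
  x = 3: RHS = 6, y in [5, 14]  -> 2 point(s)
  x = 7: RHS = 6, y in [5, 14]  -> 2 point(s)
  x = 8: RHS = 1, y in [1, 18]  -> 2 point(s)
  x = 9: RHS = 6, y in [5, 14]  -> 2 point(s)
  x = 14: RHS = 11, y in [7, 12]  -> 2 point(s)
  x = 17: RHS = 5, y in [9, 10]  -> 2 point(s)
  x = 18: RHS = 9, y in [3, 16]  -> 2 point(s)
Affine points: 20. Add the point at infinity: total = 21.

#E(F_19) = 21


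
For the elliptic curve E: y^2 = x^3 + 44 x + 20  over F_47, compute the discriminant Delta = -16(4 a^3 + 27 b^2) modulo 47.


4 a^3 + 27 b^2 = 4*44^3 + 27*20^2 = 340736 + 10800 = 351536
Delta = -16 * (351536) = -5624576
Delta mod 47 = 8

Delta = 8 (mod 47)


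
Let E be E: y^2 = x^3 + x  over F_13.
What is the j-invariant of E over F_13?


Delta = -16(4 a^3 + 27 b^2) mod 13 = 1
-1728 * (4 a)^3 = -1728 * (4*1)^3 mod 13 = 12
j = 12 * 1^(-1) mod 13 = 12

j = 12 (mod 13)


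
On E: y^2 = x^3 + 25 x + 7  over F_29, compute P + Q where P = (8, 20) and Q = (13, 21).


P != Q, so use the chord formula.
s = (y2 - y1) / (x2 - x1) = (1) / (5) mod 29 = 6
x3 = s^2 - x1 - x2 mod 29 = 6^2 - 8 - 13 = 15
y3 = s (x1 - x3) - y1 mod 29 = 6 * (8 - 15) - 20 = 25

P + Q = (15, 25)


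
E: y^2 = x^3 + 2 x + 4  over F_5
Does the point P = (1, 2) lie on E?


Check whether y^2 = x^3 + 2 x + 4 (mod 5) for (x, y) = (1, 2).
LHS: y^2 = 2^2 mod 5 = 4
RHS: x^3 + 2 x + 4 = 1^3 + 2*1 + 4 mod 5 = 2
LHS != RHS

No, not on the curve


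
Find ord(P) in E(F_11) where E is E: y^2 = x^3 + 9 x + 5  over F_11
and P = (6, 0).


Compute successive multiples of P until we hit O:
  1P = (6, 0)
  2P = O

ord(P) = 2


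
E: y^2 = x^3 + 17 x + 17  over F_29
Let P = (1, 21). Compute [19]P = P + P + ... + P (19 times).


k = 19 = 10011_2 (binary, LSB first: 11001)
Double-and-add from P = (1, 21):
  bit 0 = 1: acc = O + (1, 21) = (1, 21)
  bit 1 = 1: acc = (1, 21) + (5, 13) = (27, 2)
  bit 2 = 0: acc unchanged = (27, 2)
  bit 3 = 0: acc unchanged = (27, 2)
  bit 4 = 1: acc = (27, 2) + (2, 1) = (20, 18)

19P = (20, 18)


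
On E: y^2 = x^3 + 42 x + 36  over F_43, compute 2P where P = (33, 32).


Doubling: s = (3 x1^2 + a) / (2 y1)
s = (3*33^2 + 42) / (2*32) mod 43 = 4
x3 = s^2 - 2 x1 mod 43 = 4^2 - 2*33 = 36
y3 = s (x1 - x3) - y1 mod 43 = 4 * (33 - 36) - 32 = 42

2P = (36, 42)


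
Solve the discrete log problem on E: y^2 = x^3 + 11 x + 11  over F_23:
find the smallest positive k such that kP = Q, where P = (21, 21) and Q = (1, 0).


Enumerate multiples of P until we hit Q = (1, 0):
  1P = (21, 21)
  2P = (4, 2)
  3P = (1, 0)
Match found at i = 3.

k = 3


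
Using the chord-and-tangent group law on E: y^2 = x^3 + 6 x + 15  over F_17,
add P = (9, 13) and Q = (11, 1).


P != Q, so use the chord formula.
s = (y2 - y1) / (x2 - x1) = (5) / (2) mod 17 = 11
x3 = s^2 - x1 - x2 mod 17 = 11^2 - 9 - 11 = 16
y3 = s (x1 - x3) - y1 mod 17 = 11 * (9 - 16) - 13 = 12

P + Q = (16, 12)


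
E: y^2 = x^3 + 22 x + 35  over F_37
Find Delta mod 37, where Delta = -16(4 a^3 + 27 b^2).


4 a^3 + 27 b^2 = 4*22^3 + 27*35^2 = 42592 + 33075 = 75667
Delta = -16 * (75667) = -1210672
Delta mod 37 = 5

Delta = 5 (mod 37)


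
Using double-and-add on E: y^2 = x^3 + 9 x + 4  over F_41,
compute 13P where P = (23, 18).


k = 13 = 1101_2 (binary, LSB first: 1011)
Double-and-add from P = (23, 18):
  bit 0 = 1: acc = O + (23, 18) = (23, 18)
  bit 1 = 0: acc unchanged = (23, 18)
  bit 2 = 1: acc = (23, 18) + (11, 9) = (5, 16)
  bit 3 = 1: acc = (5, 16) + (27, 2) = (5, 25)

13P = (5, 25)


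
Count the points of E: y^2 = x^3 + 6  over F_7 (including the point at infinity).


For each x in F_7, count y with y^2 = x^3 + 0 x + 6 mod 7:
  x = 1: RHS = 0, y in [0]  -> 1 point(s)
  x = 2: RHS = 0, y in [0]  -> 1 point(s)
  x = 4: RHS = 0, y in [0]  -> 1 point(s)
Affine points: 3. Add the point at infinity: total = 4.

#E(F_7) = 4


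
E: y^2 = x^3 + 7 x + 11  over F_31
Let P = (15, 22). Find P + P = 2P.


Doubling: s = (3 x1^2 + a) / (2 y1)
s = (3*15^2 + 7) / (2*22) mod 31 = 0
x3 = s^2 - 2 x1 mod 31 = 0^2 - 2*15 = 1
y3 = s (x1 - x3) - y1 mod 31 = 0 * (15 - 1) - 22 = 9

2P = (1, 9)


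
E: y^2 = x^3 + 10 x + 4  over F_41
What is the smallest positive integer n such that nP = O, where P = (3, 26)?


Compute successive multiples of P until we hit O:
  1P = (3, 26)
  2P = (27, 20)
  3P = (29, 1)
  4P = (30, 11)
  5P = (24, 13)
  6P = (34, 1)
  7P = (0, 2)
  8P = (20, 2)
  ... (continuing to 35P)
  35P = O

ord(P) = 35


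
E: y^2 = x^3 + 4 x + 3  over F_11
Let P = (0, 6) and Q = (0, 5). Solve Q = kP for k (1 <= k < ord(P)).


Enumerate multiples of P until we hit Q = (0, 5):
  1P = (0, 6)
  2P = (5, 7)
  3P = (10, 3)
  4P = (10, 8)
  5P = (5, 4)
  6P = (0, 5)
Match found at i = 6.

k = 6


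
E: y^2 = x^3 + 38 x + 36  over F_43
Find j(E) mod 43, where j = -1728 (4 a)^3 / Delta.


Delta = -16(4 a^3 + 27 b^2) mod 43 = 33
-1728 * (4 a)^3 = -1728 * (4*38)^3 mod 43 = 16
j = 16 * 33^(-1) mod 43 = 7

j = 7 (mod 43)


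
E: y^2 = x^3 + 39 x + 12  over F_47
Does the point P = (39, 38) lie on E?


Check whether y^2 = x^3 + 39 x + 12 (mod 47) for (x, y) = (39, 38).
LHS: y^2 = 38^2 mod 47 = 34
RHS: x^3 + 39 x + 12 = 39^3 + 39*39 + 12 mod 47 = 34
LHS = RHS

Yes, on the curve


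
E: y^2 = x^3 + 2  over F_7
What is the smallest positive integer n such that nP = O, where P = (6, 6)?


Compute successive multiples of P until we hit O:
  1P = (6, 6)
  2P = (6, 1)
  3P = O

ord(P) = 3


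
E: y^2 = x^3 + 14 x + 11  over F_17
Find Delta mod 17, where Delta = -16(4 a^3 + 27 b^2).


4 a^3 + 27 b^2 = 4*14^3 + 27*11^2 = 10976 + 3267 = 14243
Delta = -16 * (14243) = -227888
Delta mod 17 = 14

Delta = 14 (mod 17)


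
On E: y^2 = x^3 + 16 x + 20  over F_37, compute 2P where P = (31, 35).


Doubling: s = (3 x1^2 + a) / (2 y1)
s = (3*31^2 + 16) / (2*35) mod 37 = 6
x3 = s^2 - 2 x1 mod 37 = 6^2 - 2*31 = 11
y3 = s (x1 - x3) - y1 mod 37 = 6 * (31 - 11) - 35 = 11

2P = (11, 11)


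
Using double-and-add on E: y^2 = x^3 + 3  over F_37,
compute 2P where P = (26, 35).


k = 2 = 10_2 (binary, LSB first: 01)
Double-and-add from P = (26, 35):
  bit 0 = 0: acc unchanged = O
  bit 1 = 1: acc = O + (32, 10) = (32, 10)

2P = (32, 10)


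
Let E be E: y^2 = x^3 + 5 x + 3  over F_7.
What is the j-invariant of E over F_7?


Delta = -16(4 a^3 + 27 b^2) mod 7 = 5
-1728 * (4 a)^3 = -1728 * (4*5)^3 mod 7 = 6
j = 6 * 5^(-1) mod 7 = 4

j = 4 (mod 7)


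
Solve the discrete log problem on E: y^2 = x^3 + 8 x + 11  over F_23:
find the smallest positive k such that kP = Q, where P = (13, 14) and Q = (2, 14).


Enumerate multiples of P until we hit Q = (2, 14):
  1P = (13, 14)
  2P = (3, 4)
  3P = (8, 14)
  4P = (2, 9)
  5P = (16, 16)
  6P = (20, 12)
  7P = (22, 5)
  8P = (12, 8)
  9P = (11, 21)
  10P = (17, 0)
  11P = (11, 2)
  12P = (12, 15)
  13P = (22, 18)
  14P = (20, 11)
  15P = (16, 7)
  16P = (2, 14)
Match found at i = 16.

k = 16


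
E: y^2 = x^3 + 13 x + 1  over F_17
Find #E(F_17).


For each x in F_17, count y with y^2 = x^3 + 13 x + 1 mod 17:
  x = 0: RHS = 1, y in [1, 16]  -> 2 point(s)
  x = 1: RHS = 15, y in [7, 10]  -> 2 point(s)
  x = 2: RHS = 1, y in [1, 16]  -> 2 point(s)
  x = 3: RHS = 16, y in [4, 13]  -> 2 point(s)
  x = 4: RHS = 15, y in [7, 10]  -> 2 point(s)
  x = 5: RHS = 4, y in [2, 15]  -> 2 point(s)
  x = 10: RHS = 9, y in [3, 14]  -> 2 point(s)
  x = 11: RHS = 13, y in [8, 9]  -> 2 point(s)
  x = 12: RHS = 15, y in [7, 10]  -> 2 point(s)
  x = 13: RHS = 4, y in [2, 15]  -> 2 point(s)
  x = 15: RHS = 1, y in [1, 16]  -> 2 point(s)
  x = 16: RHS = 4, y in [2, 15]  -> 2 point(s)
Affine points: 24. Add the point at infinity: total = 25.

#E(F_17) = 25


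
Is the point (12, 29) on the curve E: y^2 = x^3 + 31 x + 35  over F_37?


Check whether y^2 = x^3 + 31 x + 35 (mod 37) for (x, y) = (12, 29).
LHS: y^2 = 29^2 mod 37 = 27
RHS: x^3 + 31 x + 35 = 12^3 + 31*12 + 35 mod 37 = 26
LHS != RHS

No, not on the curve


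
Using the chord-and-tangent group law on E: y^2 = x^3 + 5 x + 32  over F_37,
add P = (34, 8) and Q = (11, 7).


P != Q, so use the chord formula.
s = (y2 - y1) / (x2 - x1) = (36) / (14) mod 37 = 29
x3 = s^2 - x1 - x2 mod 37 = 29^2 - 34 - 11 = 19
y3 = s (x1 - x3) - y1 mod 37 = 29 * (34 - 19) - 8 = 20

P + Q = (19, 20)


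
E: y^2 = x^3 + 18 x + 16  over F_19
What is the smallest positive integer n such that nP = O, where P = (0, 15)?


Compute successive multiples of P until we hit O:
  1P = (0, 15)
  2P = (11, 5)
  3P = (6, 6)
  4P = (1, 15)
  5P = (18, 4)
  6P = (8, 11)
  7P = (16, 12)
  8P = (4, 0)
  ... (continuing to 16P)
  16P = O

ord(P) = 16


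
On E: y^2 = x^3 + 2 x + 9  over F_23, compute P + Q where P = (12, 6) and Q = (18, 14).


P != Q, so use the chord formula.
s = (y2 - y1) / (x2 - x1) = (8) / (6) mod 23 = 9
x3 = s^2 - x1 - x2 mod 23 = 9^2 - 12 - 18 = 5
y3 = s (x1 - x3) - y1 mod 23 = 9 * (12 - 5) - 6 = 11

P + Q = (5, 11)


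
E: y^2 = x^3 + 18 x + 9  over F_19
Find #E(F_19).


For each x in F_19, count y with y^2 = x^3 + 18 x + 9 mod 19:
  x = 0: RHS = 9, y in [3, 16]  -> 2 point(s)
  x = 1: RHS = 9, y in [3, 16]  -> 2 point(s)
  x = 8: RHS = 0, y in [0]  -> 1 point(s)
  x = 9: RHS = 7, y in [8, 11]  -> 2 point(s)
  x = 10: RHS = 11, y in [7, 12]  -> 2 point(s)
  x = 15: RHS = 6, y in [5, 14]  -> 2 point(s)
  x = 16: RHS = 4, y in [2, 17]  -> 2 point(s)
  x = 18: RHS = 9, y in [3, 16]  -> 2 point(s)
Affine points: 15. Add the point at infinity: total = 16.

#E(F_19) = 16


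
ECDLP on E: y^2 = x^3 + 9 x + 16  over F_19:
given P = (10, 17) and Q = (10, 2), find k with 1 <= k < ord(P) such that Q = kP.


Enumerate multiples of P until we hit Q = (10, 2):
  1P = (10, 17)
  2P = (16, 0)
  3P = (10, 2)
Match found at i = 3.

k = 3


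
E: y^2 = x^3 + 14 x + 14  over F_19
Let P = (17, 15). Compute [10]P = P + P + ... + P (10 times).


k = 10 = 1010_2 (binary, LSB first: 0101)
Double-and-add from P = (17, 15):
  bit 0 = 0: acc unchanged = O
  bit 1 = 1: acc = O + (11, 13) = (11, 13)
  bit 2 = 0: acc unchanged = (11, 13)
  bit 3 = 1: acc = (11, 13) + (14, 3) = (3, 11)

10P = (3, 11)


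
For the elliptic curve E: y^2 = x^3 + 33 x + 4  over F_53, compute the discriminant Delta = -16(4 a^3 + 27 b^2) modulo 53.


4 a^3 + 27 b^2 = 4*33^3 + 27*4^2 = 143748 + 432 = 144180
Delta = -16 * (144180) = -2306880
Delta mod 53 = 51

Delta = 51 (mod 53)


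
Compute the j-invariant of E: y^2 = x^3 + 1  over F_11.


Delta = -16(4 a^3 + 27 b^2) mod 11 = 8
-1728 * (4 a)^3 = -1728 * (4*0)^3 mod 11 = 0
j = 0 * 8^(-1) mod 11 = 0

j = 0 (mod 11)


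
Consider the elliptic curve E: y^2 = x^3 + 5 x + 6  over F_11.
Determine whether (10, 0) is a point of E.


Check whether y^2 = x^3 + 5 x + 6 (mod 11) for (x, y) = (10, 0).
LHS: y^2 = 0^2 mod 11 = 0
RHS: x^3 + 5 x + 6 = 10^3 + 5*10 + 6 mod 11 = 0
LHS = RHS

Yes, on the curve


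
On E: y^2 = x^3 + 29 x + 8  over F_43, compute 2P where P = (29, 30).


Doubling: s = (3 x1^2 + a) / (2 y1)
s = (3*29^2 + 29) / (2*30) mod 43 = 11
x3 = s^2 - 2 x1 mod 43 = 11^2 - 2*29 = 20
y3 = s (x1 - x3) - y1 mod 43 = 11 * (29 - 20) - 30 = 26

2P = (20, 26)


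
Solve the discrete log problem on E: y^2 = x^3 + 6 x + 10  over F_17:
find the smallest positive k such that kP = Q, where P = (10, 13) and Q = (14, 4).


Enumerate multiples of P until we hit Q = (14, 4):
  1P = (10, 13)
  2P = (14, 4)
Match found at i = 2.

k = 2


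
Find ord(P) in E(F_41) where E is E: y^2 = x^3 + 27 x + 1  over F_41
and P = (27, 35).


Compute successive multiples of P until we hit O:
  1P = (27, 35)
  2P = (28, 6)
  3P = (7, 0)
  4P = (28, 35)
  5P = (27, 6)
  6P = O

ord(P) = 6


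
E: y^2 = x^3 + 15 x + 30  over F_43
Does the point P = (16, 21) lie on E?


Check whether y^2 = x^3 + 15 x + 30 (mod 43) for (x, y) = (16, 21).
LHS: y^2 = 21^2 mod 43 = 11
RHS: x^3 + 15 x + 30 = 16^3 + 15*16 + 30 mod 43 = 23
LHS != RHS

No, not on the curve


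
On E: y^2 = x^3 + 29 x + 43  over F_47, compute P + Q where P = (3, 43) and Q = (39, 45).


P != Q, so use the chord formula.
s = (y2 - y1) / (x2 - x1) = (2) / (36) mod 47 = 34
x3 = s^2 - x1 - x2 mod 47 = 34^2 - 3 - 39 = 33
y3 = s (x1 - x3) - y1 mod 47 = 34 * (3 - 33) - 43 = 18

P + Q = (33, 18)


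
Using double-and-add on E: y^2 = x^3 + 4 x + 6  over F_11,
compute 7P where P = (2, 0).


k = 7 = 111_2 (binary, LSB first: 111)
Double-and-add from P = (2, 0):
  bit 0 = 1: acc = O + (2, 0) = (2, 0)
  bit 1 = 1: acc = (2, 0) + O = (2, 0)
  bit 2 = 1: acc = (2, 0) + O = (2, 0)

7P = (2, 0)


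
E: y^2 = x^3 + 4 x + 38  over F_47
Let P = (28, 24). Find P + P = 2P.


Doubling: s = (3 x1^2 + a) / (2 y1)
s = (3*28^2 + 4) / (2*24) mod 47 = 6
x3 = s^2 - 2 x1 mod 47 = 6^2 - 2*28 = 27
y3 = s (x1 - x3) - y1 mod 47 = 6 * (28 - 27) - 24 = 29

2P = (27, 29)


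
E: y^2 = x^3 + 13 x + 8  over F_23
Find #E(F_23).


For each x in F_23, count y with y^2 = x^3 + 13 x + 8 mod 23:
  x = 0: RHS = 8, y in [10, 13]  -> 2 point(s)
  x = 4: RHS = 9, y in [3, 20]  -> 2 point(s)
  x = 6: RHS = 3, y in [7, 16]  -> 2 point(s)
  x = 8: RHS = 3, y in [7, 16]  -> 2 point(s)
  x = 9: RHS = 3, y in [7, 16]  -> 2 point(s)
  x = 12: RHS = 6, y in [11, 12]  -> 2 point(s)
  x = 14: RHS = 13, y in [6, 17]  -> 2 point(s)
  x = 15: RHS = 13, y in [6, 17]  -> 2 point(s)
  x = 17: RHS = 13, y in [6, 17]  -> 2 point(s)
  x = 18: RHS = 2, y in [5, 18]  -> 2 point(s)
Affine points: 20. Add the point at infinity: total = 21.

#E(F_23) = 21


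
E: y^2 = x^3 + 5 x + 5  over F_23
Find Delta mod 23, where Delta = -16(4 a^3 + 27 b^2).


4 a^3 + 27 b^2 = 4*5^3 + 27*5^2 = 500 + 675 = 1175
Delta = -16 * (1175) = -18800
Delta mod 23 = 14

Delta = 14 (mod 23)


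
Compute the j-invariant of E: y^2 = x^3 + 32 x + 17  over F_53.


Delta = -16(4 a^3 + 27 b^2) mod 53 = 25
-1728 * (4 a)^3 = -1728 * (4*32)^3 mod 53 = 1
j = 1 * 25^(-1) mod 53 = 17

j = 17 (mod 53)


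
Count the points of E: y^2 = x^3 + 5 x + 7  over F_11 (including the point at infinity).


For each x in F_11, count y with y^2 = x^3 + 5 x + 7 mod 11:
  x = 2: RHS = 3, y in [5, 6]  -> 2 point(s)
  x = 3: RHS = 5, y in [4, 7]  -> 2 point(s)
  x = 4: RHS = 3, y in [5, 6]  -> 2 point(s)
  x = 5: RHS = 3, y in [5, 6]  -> 2 point(s)
  x = 6: RHS = 0, y in [0]  -> 1 point(s)
  x = 7: RHS = 0, y in [0]  -> 1 point(s)
  x = 8: RHS = 9, y in [3, 8]  -> 2 point(s)
  x = 9: RHS = 0, y in [0]  -> 1 point(s)
  x = 10: RHS = 1, y in [1, 10]  -> 2 point(s)
Affine points: 15. Add the point at infinity: total = 16.

#E(F_11) = 16


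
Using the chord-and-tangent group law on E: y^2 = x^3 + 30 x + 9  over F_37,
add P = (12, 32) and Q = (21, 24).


P != Q, so use the chord formula.
s = (y2 - y1) / (x2 - x1) = (29) / (9) mod 37 = 32
x3 = s^2 - x1 - x2 mod 37 = 32^2 - 12 - 21 = 29
y3 = s (x1 - x3) - y1 mod 37 = 32 * (12 - 29) - 32 = 16

P + Q = (29, 16)


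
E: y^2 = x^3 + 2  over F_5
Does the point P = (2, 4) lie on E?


Check whether y^2 = x^3 + 0 x + 2 (mod 5) for (x, y) = (2, 4).
LHS: y^2 = 4^2 mod 5 = 1
RHS: x^3 + 0 x + 2 = 2^3 + 0*2 + 2 mod 5 = 0
LHS != RHS

No, not on the curve


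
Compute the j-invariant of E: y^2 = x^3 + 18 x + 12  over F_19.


Delta = -16(4 a^3 + 27 b^2) mod 19 = 5
-1728 * (4 a)^3 = -1728 * (4*18)^3 mod 19 = 12
j = 12 * 5^(-1) mod 19 = 10

j = 10 (mod 19)


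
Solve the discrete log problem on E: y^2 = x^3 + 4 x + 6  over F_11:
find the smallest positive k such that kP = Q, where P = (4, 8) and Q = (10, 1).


Enumerate multiples of P until we hit Q = (10, 1):
  1P = (4, 8)
  2P = (6, 2)
  3P = (10, 10)
  4P = (2, 0)
  5P = (10, 1)
Match found at i = 5.

k = 5


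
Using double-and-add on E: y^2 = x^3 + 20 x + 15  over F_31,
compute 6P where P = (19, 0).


k = 6 = 110_2 (binary, LSB first: 011)
Double-and-add from P = (19, 0):
  bit 0 = 0: acc unchanged = O
  bit 1 = 1: acc = O + O = O
  bit 2 = 1: acc = O + O = O

6P = O


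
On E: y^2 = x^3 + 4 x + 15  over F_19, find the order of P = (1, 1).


Compute successive multiples of P until we hit O:
  1P = (1, 1)
  2P = (15, 7)
  3P = (9, 1)
  4P = (9, 18)
  5P = (15, 12)
  6P = (1, 18)
  7P = O

ord(P) = 7


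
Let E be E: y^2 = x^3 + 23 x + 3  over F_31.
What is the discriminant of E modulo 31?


4 a^3 + 27 b^2 = 4*23^3 + 27*3^2 = 48668 + 243 = 48911
Delta = -16 * (48911) = -782576
Delta mod 31 = 19

Delta = 19 (mod 31)


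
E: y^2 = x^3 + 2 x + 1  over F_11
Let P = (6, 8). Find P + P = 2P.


Doubling: s = (3 x1^2 + a) / (2 y1)
s = (3*6^2 + 2) / (2*8) mod 11 = 0
x3 = s^2 - 2 x1 mod 11 = 0^2 - 2*6 = 10
y3 = s (x1 - x3) - y1 mod 11 = 0 * (6 - 10) - 8 = 3

2P = (10, 3)


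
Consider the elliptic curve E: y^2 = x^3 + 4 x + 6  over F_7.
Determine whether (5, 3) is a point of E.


Check whether y^2 = x^3 + 4 x + 6 (mod 7) for (x, y) = (5, 3).
LHS: y^2 = 3^2 mod 7 = 2
RHS: x^3 + 4 x + 6 = 5^3 + 4*5 + 6 mod 7 = 4
LHS != RHS

No, not on the curve


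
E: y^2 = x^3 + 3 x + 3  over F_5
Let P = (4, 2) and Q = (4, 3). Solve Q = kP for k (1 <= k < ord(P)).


Enumerate multiples of P until we hit Q = (4, 3):
  1P = (4, 2)
  2P = (3, 2)
  3P = (3, 3)
  4P = (4, 3)
Match found at i = 4.

k = 4


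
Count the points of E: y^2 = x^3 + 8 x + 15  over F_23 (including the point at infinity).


For each x in F_23, count y with y^2 = x^3 + 8 x + 15 mod 23:
  x = 1: RHS = 1, y in [1, 22]  -> 2 point(s)
  x = 2: RHS = 16, y in [4, 19]  -> 2 point(s)
  x = 6: RHS = 3, y in [7, 16]  -> 2 point(s)
  x = 7: RHS = 0, y in [0]  -> 1 point(s)
  x = 8: RHS = 16, y in [4, 19]  -> 2 point(s)
  x = 11: RHS = 8, y in [10, 13]  -> 2 point(s)
  x = 13: RHS = 16, y in [4, 19]  -> 2 point(s)
  x = 17: RHS = 4, y in [2, 21]  -> 2 point(s)
  x = 22: RHS = 6, y in [11, 12]  -> 2 point(s)
Affine points: 17. Add the point at infinity: total = 18.

#E(F_23) = 18


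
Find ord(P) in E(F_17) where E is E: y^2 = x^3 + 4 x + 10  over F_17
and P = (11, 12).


Compute successive multiples of P until we hit O:
  1P = (11, 12)
  2P = (13, 7)
  3P = (12, 16)
  4P = (10, 9)
  5P = (5, 6)
  6P = (2, 14)
  7P = (3, 7)
  8P = (1, 7)
  ... (continuing to 17P)
  17P = O

ord(P) = 17


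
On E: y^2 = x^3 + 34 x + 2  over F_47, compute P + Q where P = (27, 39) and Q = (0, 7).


P != Q, so use the chord formula.
s = (y2 - y1) / (x2 - x1) = (15) / (20) mod 47 = 36
x3 = s^2 - x1 - x2 mod 47 = 36^2 - 27 - 0 = 0
y3 = s (x1 - x3) - y1 mod 47 = 36 * (27 - 0) - 39 = 40

P + Q = (0, 40)


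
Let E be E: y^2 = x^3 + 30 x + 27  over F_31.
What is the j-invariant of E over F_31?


Delta = -16(4 a^3 + 27 b^2) mod 31 = 3
-1728 * (4 a)^3 = -1728 * (4*30)^3 mod 31 = 15
j = 15 * 3^(-1) mod 31 = 5

j = 5 (mod 31)


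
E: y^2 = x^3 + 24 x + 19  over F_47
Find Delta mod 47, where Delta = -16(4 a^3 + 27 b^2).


4 a^3 + 27 b^2 = 4*24^3 + 27*19^2 = 55296 + 9747 = 65043
Delta = -16 * (65043) = -1040688
Delta mod 47 = 33

Delta = 33 (mod 47)


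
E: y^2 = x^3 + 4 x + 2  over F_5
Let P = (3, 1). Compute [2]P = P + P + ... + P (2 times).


k = 2 = 10_2 (binary, LSB first: 01)
Double-and-add from P = (3, 1):
  bit 0 = 0: acc unchanged = O
  bit 1 = 1: acc = O + (3, 4) = (3, 4)

2P = (3, 4)


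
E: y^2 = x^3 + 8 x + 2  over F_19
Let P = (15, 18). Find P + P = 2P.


Doubling: s = (3 x1^2 + a) / (2 y1)
s = (3*15^2 + 8) / (2*18) mod 19 = 10
x3 = s^2 - 2 x1 mod 19 = 10^2 - 2*15 = 13
y3 = s (x1 - x3) - y1 mod 19 = 10 * (15 - 13) - 18 = 2

2P = (13, 2)


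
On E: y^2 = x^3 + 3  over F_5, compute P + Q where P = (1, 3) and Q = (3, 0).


P != Q, so use the chord formula.
s = (y2 - y1) / (x2 - x1) = (2) / (2) mod 5 = 1
x3 = s^2 - x1 - x2 mod 5 = 1^2 - 1 - 3 = 2
y3 = s (x1 - x3) - y1 mod 5 = 1 * (1 - 2) - 3 = 1

P + Q = (2, 1)


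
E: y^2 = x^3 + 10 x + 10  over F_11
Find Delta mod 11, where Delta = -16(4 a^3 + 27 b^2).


4 a^3 + 27 b^2 = 4*10^3 + 27*10^2 = 4000 + 2700 = 6700
Delta = -16 * (6700) = -107200
Delta mod 11 = 6

Delta = 6 (mod 11)


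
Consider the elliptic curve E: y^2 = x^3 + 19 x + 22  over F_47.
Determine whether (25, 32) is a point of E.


Check whether y^2 = x^3 + 19 x + 22 (mod 47) for (x, y) = (25, 32).
LHS: y^2 = 32^2 mod 47 = 37
RHS: x^3 + 19 x + 22 = 25^3 + 19*25 + 22 mod 47 = 1
LHS != RHS

No, not on the curve


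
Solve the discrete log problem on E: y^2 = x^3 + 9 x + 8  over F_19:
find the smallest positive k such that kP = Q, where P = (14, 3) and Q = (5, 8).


Enumerate multiples of P until we hit Q = (5, 8):
  1P = (14, 3)
  2P = (16, 7)
  3P = (12, 1)
  4P = (13, 17)
  5P = (17, 1)
  6P = (18, 6)
  7P = (3, 10)
  8P = (9, 18)
  9P = (5, 8)
Match found at i = 9.

k = 9


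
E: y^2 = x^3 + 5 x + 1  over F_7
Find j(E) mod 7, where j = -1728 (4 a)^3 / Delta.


Delta = -16(4 a^3 + 27 b^2) mod 7 = 3
-1728 * (4 a)^3 = -1728 * (4*5)^3 mod 7 = 6
j = 6 * 3^(-1) mod 7 = 2

j = 2 (mod 7)


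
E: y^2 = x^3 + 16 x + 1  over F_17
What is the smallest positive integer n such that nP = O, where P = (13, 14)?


Compute successive multiples of P until we hit O:
  1P = (13, 14)
  2P = (16, 1)
  3P = (3, 5)
  4P = (3, 12)
  5P = (16, 16)
  6P = (13, 3)
  7P = O

ord(P) = 7


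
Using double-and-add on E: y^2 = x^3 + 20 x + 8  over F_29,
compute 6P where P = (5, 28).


k = 6 = 110_2 (binary, LSB first: 011)
Double-and-add from P = (5, 28):
  bit 0 = 0: acc unchanged = O
  bit 1 = 1: acc = O + (6, 5) = (6, 5)
  bit 2 = 1: acc = (6, 5) + (8, 10) = (14, 4)

6P = (14, 4)


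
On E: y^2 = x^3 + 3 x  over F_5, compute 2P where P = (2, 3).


Doubling: s = (3 x1^2 + a) / (2 y1)
s = (3*2^2 + 3) / (2*3) mod 5 = 0
x3 = s^2 - 2 x1 mod 5 = 0^2 - 2*2 = 1
y3 = s (x1 - x3) - y1 mod 5 = 0 * (2 - 1) - 3 = 2

2P = (1, 2)


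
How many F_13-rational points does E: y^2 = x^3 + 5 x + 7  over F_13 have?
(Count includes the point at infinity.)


For each x in F_13, count y with y^2 = x^3 + 5 x + 7 mod 13:
  x = 1: RHS = 0, y in [0]  -> 1 point(s)
  x = 2: RHS = 12, y in [5, 8]  -> 2 point(s)
  x = 3: RHS = 10, y in [6, 7]  -> 2 point(s)
  x = 4: RHS = 0, y in [0]  -> 1 point(s)
  x = 5: RHS = 1, y in [1, 12]  -> 2 point(s)
  x = 8: RHS = 0, y in [0]  -> 1 point(s)
  x = 9: RHS = 1, y in [1, 12]  -> 2 point(s)
  x = 10: RHS = 4, y in [2, 11]  -> 2 point(s)
  x = 12: RHS = 1, y in [1, 12]  -> 2 point(s)
Affine points: 15. Add the point at infinity: total = 16.

#E(F_13) = 16


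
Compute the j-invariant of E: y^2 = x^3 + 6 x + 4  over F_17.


Delta = -16(4 a^3 + 27 b^2) mod 17 = 4
-1728 * (4 a)^3 = -1728 * (4*6)^3 mod 17 = 1
j = 1 * 4^(-1) mod 17 = 13

j = 13 (mod 17)


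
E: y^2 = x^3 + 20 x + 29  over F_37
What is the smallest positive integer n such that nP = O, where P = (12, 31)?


Compute successive multiples of P until we hit O:
  1P = (12, 31)
  2P = (34, 33)
  3P = (17, 19)
  4P = (33, 12)
  5P = (32, 10)
  6P = (4, 5)
  7P = (20, 17)
  8P = (15, 2)
  ... (continuing to 31P)
  31P = O

ord(P) = 31


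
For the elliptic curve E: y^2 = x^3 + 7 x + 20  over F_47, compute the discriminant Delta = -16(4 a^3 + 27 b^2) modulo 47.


4 a^3 + 27 b^2 = 4*7^3 + 27*20^2 = 1372 + 10800 = 12172
Delta = -16 * (12172) = -194752
Delta mod 47 = 16

Delta = 16 (mod 47)


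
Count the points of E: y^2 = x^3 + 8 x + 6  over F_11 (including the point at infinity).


For each x in F_11, count y with y^2 = x^3 + 8 x + 6 mod 11:
  x = 1: RHS = 4, y in [2, 9]  -> 2 point(s)
  x = 4: RHS = 3, y in [5, 6]  -> 2 point(s)
  x = 7: RHS = 9, y in [3, 8]  -> 2 point(s)
  x = 9: RHS = 4, y in [2, 9]  -> 2 point(s)
Affine points: 8. Add the point at infinity: total = 9.

#E(F_11) = 9


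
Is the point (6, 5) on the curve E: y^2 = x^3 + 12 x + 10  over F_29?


Check whether y^2 = x^3 + 12 x + 10 (mod 29) for (x, y) = (6, 5).
LHS: y^2 = 5^2 mod 29 = 25
RHS: x^3 + 12 x + 10 = 6^3 + 12*6 + 10 mod 29 = 8
LHS != RHS

No, not on the curve


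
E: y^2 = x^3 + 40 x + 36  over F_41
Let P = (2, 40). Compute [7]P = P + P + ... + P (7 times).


k = 7 = 111_2 (binary, LSB first: 111)
Double-and-add from P = (2, 40):
  bit 0 = 1: acc = O + (2, 40) = (2, 40)
  bit 1 = 1: acc = (2, 40) + (16, 37) = (22, 17)
  bit 2 = 1: acc = (22, 17) + (1, 6) = (10, 1)

7P = (10, 1)


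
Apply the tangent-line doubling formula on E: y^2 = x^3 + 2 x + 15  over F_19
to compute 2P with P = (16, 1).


Doubling: s = (3 x1^2 + a) / (2 y1)
s = (3*16^2 + 2) / (2*1) mod 19 = 5
x3 = s^2 - 2 x1 mod 19 = 5^2 - 2*16 = 12
y3 = s (x1 - x3) - y1 mod 19 = 5 * (16 - 12) - 1 = 0

2P = (12, 0)


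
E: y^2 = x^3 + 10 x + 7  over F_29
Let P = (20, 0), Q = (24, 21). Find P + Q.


P != Q, so use the chord formula.
s = (y2 - y1) / (x2 - x1) = (21) / (4) mod 29 = 27
x3 = s^2 - x1 - x2 mod 29 = 27^2 - 20 - 24 = 18
y3 = s (x1 - x3) - y1 mod 29 = 27 * (20 - 18) - 0 = 25

P + Q = (18, 25)


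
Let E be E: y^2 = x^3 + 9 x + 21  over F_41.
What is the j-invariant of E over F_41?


Delta = -16(4 a^3 + 27 b^2) mod 41 = 17
-1728 * (4 a)^3 = -1728 * (4*9)^3 mod 41 = 12
j = 12 * 17^(-1) mod 41 = 20

j = 20 (mod 41)


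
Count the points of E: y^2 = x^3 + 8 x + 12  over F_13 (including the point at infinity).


For each x in F_13, count y with y^2 = x^3 + 8 x + 12 mod 13:
  x = 0: RHS = 12, y in [5, 8]  -> 2 point(s)
  x = 2: RHS = 10, y in [6, 7]  -> 2 point(s)
  x = 4: RHS = 4, y in [2, 11]  -> 2 point(s)
  x = 6: RHS = 3, y in [4, 9]  -> 2 point(s)
  x = 8: RHS = 3, y in [4, 9]  -> 2 point(s)
  x = 10: RHS = 0, y in [0]  -> 1 point(s)
  x = 11: RHS = 1, y in [1, 12]  -> 2 point(s)
  x = 12: RHS = 3, y in [4, 9]  -> 2 point(s)
Affine points: 15. Add the point at infinity: total = 16.

#E(F_13) = 16


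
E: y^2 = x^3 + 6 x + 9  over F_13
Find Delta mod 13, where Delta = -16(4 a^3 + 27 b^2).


4 a^3 + 27 b^2 = 4*6^3 + 27*9^2 = 864 + 2187 = 3051
Delta = -16 * (3051) = -48816
Delta mod 13 = 12

Delta = 12 (mod 13)


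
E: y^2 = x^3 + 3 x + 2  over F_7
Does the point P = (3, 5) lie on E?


Check whether y^2 = x^3 + 3 x + 2 (mod 7) for (x, y) = (3, 5).
LHS: y^2 = 5^2 mod 7 = 4
RHS: x^3 + 3 x + 2 = 3^3 + 3*3 + 2 mod 7 = 3
LHS != RHS

No, not on the curve


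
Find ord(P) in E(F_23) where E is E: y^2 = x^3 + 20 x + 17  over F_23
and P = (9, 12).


Compute successive multiples of P until we hit O:
  1P = (9, 12)
  2P = (13, 17)
  3P = (4, 0)
  4P = (13, 6)
  5P = (9, 11)
  6P = O

ord(P) = 6


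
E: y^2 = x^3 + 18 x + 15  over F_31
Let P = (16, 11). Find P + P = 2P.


Doubling: s = (3 x1^2 + a) / (2 y1)
s = (3*16^2 + 18) / (2*11) mod 31 = 16
x3 = s^2 - 2 x1 mod 31 = 16^2 - 2*16 = 7
y3 = s (x1 - x3) - y1 mod 31 = 16 * (16 - 7) - 11 = 9

2P = (7, 9)


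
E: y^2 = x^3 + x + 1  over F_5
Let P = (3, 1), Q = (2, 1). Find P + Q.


P != Q, so use the chord formula.
s = (y2 - y1) / (x2 - x1) = (0) / (4) mod 5 = 0
x3 = s^2 - x1 - x2 mod 5 = 0^2 - 3 - 2 = 0
y3 = s (x1 - x3) - y1 mod 5 = 0 * (3 - 0) - 1 = 4

P + Q = (0, 4)


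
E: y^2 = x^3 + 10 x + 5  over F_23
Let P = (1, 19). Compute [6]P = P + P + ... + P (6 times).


k = 6 = 110_2 (binary, LSB first: 011)
Double-and-add from P = (1, 19):
  bit 0 = 0: acc unchanged = O
  bit 1 = 1: acc = O + (1, 4) = (1, 4)
  bit 2 = 1: acc = (1, 4) + (1, 19) = O

6P = O


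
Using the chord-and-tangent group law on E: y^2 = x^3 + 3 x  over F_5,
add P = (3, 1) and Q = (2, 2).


P != Q, so use the chord formula.
s = (y2 - y1) / (x2 - x1) = (1) / (4) mod 5 = 4
x3 = s^2 - x1 - x2 mod 5 = 4^2 - 3 - 2 = 1
y3 = s (x1 - x3) - y1 mod 5 = 4 * (3 - 1) - 1 = 2

P + Q = (1, 2)


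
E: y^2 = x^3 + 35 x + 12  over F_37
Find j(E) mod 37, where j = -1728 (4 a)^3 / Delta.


Delta = -16(4 a^3 + 27 b^2) mod 37 = 20
-1728 * (4 a)^3 = -1728 * (4*35)^3 mod 37 = 29
j = 29 * 20^(-1) mod 37 = 7

j = 7 (mod 37)


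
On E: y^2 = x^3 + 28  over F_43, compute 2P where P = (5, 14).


Doubling: s = (3 x1^2 + a) / (2 y1)
s = (3*5^2 + 0) / (2*14) mod 43 = 38
x3 = s^2 - 2 x1 mod 43 = 38^2 - 2*5 = 15
y3 = s (x1 - x3) - y1 mod 43 = 38 * (5 - 15) - 14 = 36

2P = (15, 36)


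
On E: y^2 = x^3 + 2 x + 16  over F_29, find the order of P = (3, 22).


Compute successive multiples of P until we hit O:
  1P = (3, 22)
  2P = (23, 7)
  3P = (9, 26)
  4P = (11, 21)
  5P = (20, 20)
  6P = (2, 12)
  7P = (8, 15)
  8P = (13, 21)
  ... (continuing to 39P)
  39P = O

ord(P) = 39


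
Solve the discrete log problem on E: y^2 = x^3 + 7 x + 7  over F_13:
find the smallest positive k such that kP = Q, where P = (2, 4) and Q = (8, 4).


Enumerate multiples of P until we hit Q = (8, 4):
  1P = (2, 4)
  2P = (12, 8)
  3P = (8, 4)
Match found at i = 3.

k = 3
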